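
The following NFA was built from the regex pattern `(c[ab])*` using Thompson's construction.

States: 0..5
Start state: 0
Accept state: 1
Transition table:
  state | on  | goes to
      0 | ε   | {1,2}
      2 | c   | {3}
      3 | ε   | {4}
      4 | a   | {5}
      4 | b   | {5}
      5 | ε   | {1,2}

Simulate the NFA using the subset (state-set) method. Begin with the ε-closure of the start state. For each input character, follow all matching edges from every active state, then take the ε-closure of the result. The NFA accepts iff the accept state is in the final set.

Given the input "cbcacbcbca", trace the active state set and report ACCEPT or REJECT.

Answer: ACCEPT

Derivation:
S₀ = ε-closure({0}) = {0,1,2}
'c' @ 1: {3,4}
'b' @ 2: {1,2,5}  ✓accept
'c' @ 3: {3,4}
'a' @ 4: {1,2,5}  ✓accept
'c' @ 5: {3,4}
'b' @ 6: {1,2,5}  ✓accept
'c' @ 7: {3,4}
'b' @ 8: {1,2,5}  ✓accept
'c' @ 9: {3,4}
'a' @ 10: {1,2,5}  ✓accept
after full input: {1,2,5}  (accept=1 in)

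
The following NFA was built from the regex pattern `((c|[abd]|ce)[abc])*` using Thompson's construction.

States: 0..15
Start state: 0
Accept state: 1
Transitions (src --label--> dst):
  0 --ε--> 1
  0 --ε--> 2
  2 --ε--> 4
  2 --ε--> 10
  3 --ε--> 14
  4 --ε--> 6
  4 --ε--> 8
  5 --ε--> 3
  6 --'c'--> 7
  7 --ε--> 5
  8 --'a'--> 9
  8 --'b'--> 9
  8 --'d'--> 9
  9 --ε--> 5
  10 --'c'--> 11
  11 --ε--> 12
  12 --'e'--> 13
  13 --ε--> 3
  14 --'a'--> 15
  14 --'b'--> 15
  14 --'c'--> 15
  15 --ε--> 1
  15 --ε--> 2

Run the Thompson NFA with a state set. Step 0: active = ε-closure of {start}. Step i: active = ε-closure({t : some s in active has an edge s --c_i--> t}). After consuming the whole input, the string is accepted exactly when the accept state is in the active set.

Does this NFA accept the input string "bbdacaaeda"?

Answer: REJECT

Derivation:
start: ε-closure({0}) = {0,1,2,4,6,8,10}
'b' @ 1: {3,5,9,14}
'b' @ 2: {1,2,4,6,8,10,15}  (accept∈set)
'd' @ 3: {3,5,9,14}
'a' @ 4: {1,2,4,6,8,10,15}  (accept∈set)
'c' @ 5: {3,5,7,11,12,14}
'a' @ 6: {1,2,4,6,8,10,15}  (accept∈set)
'a' @ 7: {3,5,9,14}
'e' @ 8: {}  — dead — no transitions
rest 'da' ignored (set empty)
final: {}; accept 1 not in set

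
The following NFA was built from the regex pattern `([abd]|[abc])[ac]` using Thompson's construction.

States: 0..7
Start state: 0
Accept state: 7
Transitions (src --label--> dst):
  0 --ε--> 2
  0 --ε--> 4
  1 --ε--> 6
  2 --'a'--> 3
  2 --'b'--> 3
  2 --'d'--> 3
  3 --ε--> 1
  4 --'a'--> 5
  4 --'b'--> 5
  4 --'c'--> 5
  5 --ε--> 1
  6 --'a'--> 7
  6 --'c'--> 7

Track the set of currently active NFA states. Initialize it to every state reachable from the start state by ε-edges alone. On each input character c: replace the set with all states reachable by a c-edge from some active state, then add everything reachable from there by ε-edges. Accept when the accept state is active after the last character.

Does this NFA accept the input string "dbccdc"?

S₀ = ε-closure({0}) = {0,2,4}
'd' @ 1: {1,3,6}
'b' @ 2: {}  — no active states
rest 'ccdc' ignored (set empty)
end set {} — state 7 not in

Answer: REJECT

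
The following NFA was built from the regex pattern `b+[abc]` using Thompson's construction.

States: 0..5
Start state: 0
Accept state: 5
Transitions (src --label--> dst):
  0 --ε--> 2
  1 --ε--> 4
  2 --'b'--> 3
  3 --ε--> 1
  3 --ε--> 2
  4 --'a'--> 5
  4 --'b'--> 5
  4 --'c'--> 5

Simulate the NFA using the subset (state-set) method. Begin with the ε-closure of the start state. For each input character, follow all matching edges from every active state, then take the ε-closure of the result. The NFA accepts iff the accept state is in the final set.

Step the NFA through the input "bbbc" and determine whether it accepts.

Answer: ACCEPT

Trace:
S₀ = ε-closure({0}) = {0,2}
'b' @ 1: {1,2,3,4}
'b' @ 2: {1,2,3,4,5}  [accepting]
'b' @ 3: {1,2,3,4,5}  [accepting]
'c' @ 4: {5}  [accepting]
final: {5}; accept 5 in set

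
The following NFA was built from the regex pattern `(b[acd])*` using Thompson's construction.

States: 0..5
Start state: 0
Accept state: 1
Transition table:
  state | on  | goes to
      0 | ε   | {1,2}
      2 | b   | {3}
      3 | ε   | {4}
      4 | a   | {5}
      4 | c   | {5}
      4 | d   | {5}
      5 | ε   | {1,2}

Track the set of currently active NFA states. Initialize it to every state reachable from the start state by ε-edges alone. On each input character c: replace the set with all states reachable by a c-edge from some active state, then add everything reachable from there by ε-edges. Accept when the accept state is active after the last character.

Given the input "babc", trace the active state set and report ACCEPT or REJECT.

initial (ε-close {0}): {0,1,2}
'b' @ 1: {3,4}
'a' @ 2: {1,2,5}  ✓accept
'b' @ 3: {3,4}
'c' @ 4: {1,2,5}  ✓accept
final: {1,2,5}; accept 1 in set

Answer: ACCEPT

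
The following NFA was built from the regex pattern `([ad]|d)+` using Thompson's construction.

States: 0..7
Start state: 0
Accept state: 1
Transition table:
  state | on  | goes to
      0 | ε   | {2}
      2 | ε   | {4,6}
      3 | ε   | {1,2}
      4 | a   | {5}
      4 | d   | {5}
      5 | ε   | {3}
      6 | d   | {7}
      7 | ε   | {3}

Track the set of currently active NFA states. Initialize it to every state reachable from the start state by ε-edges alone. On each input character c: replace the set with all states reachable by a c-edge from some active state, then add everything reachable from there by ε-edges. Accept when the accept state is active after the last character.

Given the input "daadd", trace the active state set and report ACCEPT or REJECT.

Answer: ACCEPT

Steps:
start: ε-closure({0}) = {0,2,4,6}
'd' @ 1: {1,2,3,4,5,6,7}  (accept∈set)
'a' @ 2: {1,2,3,4,5,6}  (accept∈set)
'a' @ 3: {1,2,3,4,5,6}  (accept∈set)
'd' @ 4: {1,2,3,4,5,6,7}  (accept∈set)
'd' @ 5: {1,2,3,4,5,6,7}  (accept∈set)
after full input: {1,2,3,4,5,6,7}  (accept=1 in)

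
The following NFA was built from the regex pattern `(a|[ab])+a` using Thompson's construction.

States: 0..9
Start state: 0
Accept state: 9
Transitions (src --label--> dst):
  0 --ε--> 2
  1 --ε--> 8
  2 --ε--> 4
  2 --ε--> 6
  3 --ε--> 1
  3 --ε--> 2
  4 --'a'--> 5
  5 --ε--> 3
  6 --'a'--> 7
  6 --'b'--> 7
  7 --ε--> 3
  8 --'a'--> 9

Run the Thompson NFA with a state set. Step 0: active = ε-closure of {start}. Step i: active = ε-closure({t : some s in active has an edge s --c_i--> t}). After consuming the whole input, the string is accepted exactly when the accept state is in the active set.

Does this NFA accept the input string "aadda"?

start: ε-closure({0}) = {0,2,4,6}
'a' @ 1: {1,2,3,4,5,6,7,8}
'a' @ 2: {1,2,3,4,5,6,7,8,9}  [accepting]
'd' @ 3: {}  — dead — no transitions
rest 'da' ignored (set empty)
final: {}; accept 9 not in set

Answer: REJECT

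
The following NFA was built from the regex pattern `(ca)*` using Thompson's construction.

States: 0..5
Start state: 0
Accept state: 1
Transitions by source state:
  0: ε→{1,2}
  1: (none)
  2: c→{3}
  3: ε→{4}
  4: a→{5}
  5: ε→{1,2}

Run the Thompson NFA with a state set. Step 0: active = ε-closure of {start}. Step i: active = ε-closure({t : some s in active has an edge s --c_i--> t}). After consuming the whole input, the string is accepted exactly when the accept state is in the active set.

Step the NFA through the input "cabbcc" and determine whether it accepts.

S₀ = ε-closure({0}) = {0,1,2}
'c' @ 1: {3,4}
'a' @ 2: {1,2,5}  ✓accept
'b' @ 3: {}  — dead — no transitions
rest 'bcc' ignored (set empty)
final: {}; accept 1 not in set

Answer: REJECT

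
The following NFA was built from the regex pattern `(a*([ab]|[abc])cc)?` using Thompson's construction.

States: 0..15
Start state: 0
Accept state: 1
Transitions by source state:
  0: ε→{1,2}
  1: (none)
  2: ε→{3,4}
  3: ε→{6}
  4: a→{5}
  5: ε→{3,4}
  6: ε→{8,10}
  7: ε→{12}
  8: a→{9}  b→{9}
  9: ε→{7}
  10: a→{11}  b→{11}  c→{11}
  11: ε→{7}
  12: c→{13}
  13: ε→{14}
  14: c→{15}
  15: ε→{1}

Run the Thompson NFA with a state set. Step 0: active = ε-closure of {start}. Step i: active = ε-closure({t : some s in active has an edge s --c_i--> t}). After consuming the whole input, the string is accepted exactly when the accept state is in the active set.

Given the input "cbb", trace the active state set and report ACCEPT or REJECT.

initial (ε-close {0}): {0,1,2,3,4,6,8,10}
'c' @ 1: {7,11,12}
'b' @ 2: {}  — state set empty
rest 'b' ignored (set empty)
end set {} — state 1 not in

Answer: REJECT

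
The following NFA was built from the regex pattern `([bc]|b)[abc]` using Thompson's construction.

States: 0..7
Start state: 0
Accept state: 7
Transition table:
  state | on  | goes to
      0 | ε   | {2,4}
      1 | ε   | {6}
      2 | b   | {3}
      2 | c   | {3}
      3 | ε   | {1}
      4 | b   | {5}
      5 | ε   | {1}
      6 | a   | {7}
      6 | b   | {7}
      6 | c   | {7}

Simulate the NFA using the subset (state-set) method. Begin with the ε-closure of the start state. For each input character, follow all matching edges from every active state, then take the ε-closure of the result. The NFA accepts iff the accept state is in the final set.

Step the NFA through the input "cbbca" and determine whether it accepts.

Answer: REJECT

Steps:
S₀ = ε-closure({0}) = {0,2,4}
'c' @ 1: {1,3,6}
'b' @ 2: {7}  (accept∈set)
'b' @ 3: {}  — dead — no transitions
rest 'ca' ignored (set empty)
final: {}; accept 7 not in set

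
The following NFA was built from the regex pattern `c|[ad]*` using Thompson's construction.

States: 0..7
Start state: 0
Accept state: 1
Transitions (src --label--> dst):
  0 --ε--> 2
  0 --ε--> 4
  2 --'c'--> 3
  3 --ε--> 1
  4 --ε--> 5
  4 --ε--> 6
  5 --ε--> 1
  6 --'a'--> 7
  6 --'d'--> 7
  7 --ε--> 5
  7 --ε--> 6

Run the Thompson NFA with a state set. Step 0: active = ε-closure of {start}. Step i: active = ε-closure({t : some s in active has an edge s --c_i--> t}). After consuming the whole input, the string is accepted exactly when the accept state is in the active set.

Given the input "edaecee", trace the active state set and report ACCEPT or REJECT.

Answer: REJECT

Derivation:
S₀ = ε-closure({0}) = {0,1,2,4,5,6}
'e' @ 1: {}  — state set empty
rest 'daecee' ignored (set empty)
after full input: {}  (accept=1 not in)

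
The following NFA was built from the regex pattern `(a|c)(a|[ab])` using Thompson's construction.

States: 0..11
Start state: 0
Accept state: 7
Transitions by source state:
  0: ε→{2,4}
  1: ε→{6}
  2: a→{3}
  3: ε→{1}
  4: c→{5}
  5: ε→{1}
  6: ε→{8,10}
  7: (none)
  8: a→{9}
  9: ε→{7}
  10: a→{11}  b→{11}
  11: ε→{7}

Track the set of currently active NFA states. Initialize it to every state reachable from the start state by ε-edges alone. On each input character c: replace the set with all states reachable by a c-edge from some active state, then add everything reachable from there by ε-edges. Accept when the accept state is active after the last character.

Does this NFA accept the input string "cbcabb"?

start: ε-closure({0}) = {0,2,4}
'c' @ 1: {1,5,6,8,10}
'b' @ 2: {7,11}  [accepting]
'c' @ 3: {}  — no active states
rest 'abb' ignored (set empty)
final: {}; accept 7 not in set

Answer: REJECT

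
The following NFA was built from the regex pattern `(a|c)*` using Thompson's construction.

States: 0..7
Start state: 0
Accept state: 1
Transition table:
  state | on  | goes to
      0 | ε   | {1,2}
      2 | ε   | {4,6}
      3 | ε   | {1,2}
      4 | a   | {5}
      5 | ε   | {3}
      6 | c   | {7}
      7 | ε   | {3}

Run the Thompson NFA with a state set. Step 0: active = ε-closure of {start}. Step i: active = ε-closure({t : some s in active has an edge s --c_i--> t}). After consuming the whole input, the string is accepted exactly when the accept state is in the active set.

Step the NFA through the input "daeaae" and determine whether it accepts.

initial (ε-close {0}): {0,1,2,4,6}
'd' @ 1: {}  — no active states
rest 'aeaae' ignored (set empty)
end set {} — state 1 not in

Answer: REJECT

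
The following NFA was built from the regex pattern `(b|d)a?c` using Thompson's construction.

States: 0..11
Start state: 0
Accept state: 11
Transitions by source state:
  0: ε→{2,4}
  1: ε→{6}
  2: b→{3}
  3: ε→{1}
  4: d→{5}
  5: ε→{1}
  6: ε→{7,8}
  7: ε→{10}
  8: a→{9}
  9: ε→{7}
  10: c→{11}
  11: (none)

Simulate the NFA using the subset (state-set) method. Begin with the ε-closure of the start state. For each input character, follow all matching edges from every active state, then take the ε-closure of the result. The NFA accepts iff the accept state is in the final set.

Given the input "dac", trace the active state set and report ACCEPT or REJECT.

initial (ε-close {0}): {0,2,4}
'd' @ 1: {1,5,6,7,8,10}
'a' @ 2: {7,9,10}
'c' @ 3: {11}  [accepting]
after full input: {11}  (accept=11 in)

Answer: ACCEPT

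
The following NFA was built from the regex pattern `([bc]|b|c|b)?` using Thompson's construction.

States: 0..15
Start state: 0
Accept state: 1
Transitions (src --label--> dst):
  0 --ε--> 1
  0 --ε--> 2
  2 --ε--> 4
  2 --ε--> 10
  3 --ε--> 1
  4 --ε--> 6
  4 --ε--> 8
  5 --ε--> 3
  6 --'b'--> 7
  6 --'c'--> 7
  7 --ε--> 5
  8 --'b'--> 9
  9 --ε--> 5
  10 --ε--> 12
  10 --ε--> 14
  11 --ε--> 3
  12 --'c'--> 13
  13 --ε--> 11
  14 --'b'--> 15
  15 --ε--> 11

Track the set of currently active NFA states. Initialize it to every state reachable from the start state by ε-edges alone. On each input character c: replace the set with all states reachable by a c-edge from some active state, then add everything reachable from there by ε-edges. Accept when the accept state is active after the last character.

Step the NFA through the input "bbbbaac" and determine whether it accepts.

start: ε-closure({0}) = {0,1,2,4,6,8,10,12,14}
'b' @ 1: {1,3,5,7,9,11,15}  ✓accept
'b' @ 2: {}  — dead — no transitions
rest 'bbaac' ignored (set empty)
final: {}; accept 1 not in set

Answer: REJECT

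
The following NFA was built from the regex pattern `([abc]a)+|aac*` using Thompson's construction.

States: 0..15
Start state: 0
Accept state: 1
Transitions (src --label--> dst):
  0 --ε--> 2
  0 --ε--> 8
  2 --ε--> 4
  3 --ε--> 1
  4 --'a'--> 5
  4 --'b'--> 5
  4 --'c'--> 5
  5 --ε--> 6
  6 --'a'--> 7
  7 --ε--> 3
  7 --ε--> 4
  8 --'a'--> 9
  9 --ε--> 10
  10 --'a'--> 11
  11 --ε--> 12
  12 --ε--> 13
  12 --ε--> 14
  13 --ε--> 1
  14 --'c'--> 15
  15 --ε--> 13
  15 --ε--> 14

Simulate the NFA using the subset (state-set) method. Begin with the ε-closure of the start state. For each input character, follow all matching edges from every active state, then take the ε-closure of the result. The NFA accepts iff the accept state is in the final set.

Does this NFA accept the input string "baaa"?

Answer: ACCEPT

Steps:
S₀ = ε-closure({0}) = {0,2,4,8}
'b' @ 1: {5,6}
'a' @ 2: {1,3,4,7}  [accepting]
'a' @ 3: {5,6}
'a' @ 4: {1,3,4,7}  [accepting]
end set {1,3,4,7} — state 1 in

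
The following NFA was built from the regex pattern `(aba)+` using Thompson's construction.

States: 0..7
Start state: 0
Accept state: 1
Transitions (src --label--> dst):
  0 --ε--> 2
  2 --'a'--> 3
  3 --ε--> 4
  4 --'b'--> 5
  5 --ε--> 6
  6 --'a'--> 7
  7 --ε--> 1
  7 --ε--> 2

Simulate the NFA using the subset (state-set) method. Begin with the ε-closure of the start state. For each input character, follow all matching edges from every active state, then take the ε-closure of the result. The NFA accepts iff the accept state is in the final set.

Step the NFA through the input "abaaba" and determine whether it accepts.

Answer: ACCEPT

Trace:
initial (ε-close {0}): {0,2}
'a' @ 1: {3,4}
'b' @ 2: {5,6}
'a' @ 3: {1,2,7}  (accept∈set)
'a' @ 4: {3,4}
'b' @ 5: {5,6}
'a' @ 6: {1,2,7}  (accept∈set)
final: {1,2,7}; accept 1 in set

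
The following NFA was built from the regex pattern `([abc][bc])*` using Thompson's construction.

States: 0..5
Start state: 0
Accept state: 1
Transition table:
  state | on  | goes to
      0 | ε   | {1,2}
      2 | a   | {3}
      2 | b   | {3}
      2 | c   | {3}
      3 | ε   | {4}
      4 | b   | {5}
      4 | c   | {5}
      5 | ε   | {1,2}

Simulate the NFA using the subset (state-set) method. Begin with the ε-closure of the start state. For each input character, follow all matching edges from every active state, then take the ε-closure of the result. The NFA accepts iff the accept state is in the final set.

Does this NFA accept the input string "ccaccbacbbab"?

Answer: ACCEPT

Steps:
initial (ε-close {0}): {0,1,2}
'c' @ 1: {3,4}
'c' @ 2: {1,2,5}  (accept∈set)
'a' @ 3: {3,4}
'c' @ 4: {1,2,5}  (accept∈set)
'c' @ 5: {3,4}
'b' @ 6: {1,2,5}  (accept∈set)
'a' @ 7: {3,4}
'c' @ 8: {1,2,5}  (accept∈set)
'b' @ 9: {3,4}
'b' @ 10: {1,2,5}  (accept∈set)
'a' @ 11: {3,4}
'b' @ 12: {1,2,5}  (accept∈set)
end set {1,2,5} — state 1 in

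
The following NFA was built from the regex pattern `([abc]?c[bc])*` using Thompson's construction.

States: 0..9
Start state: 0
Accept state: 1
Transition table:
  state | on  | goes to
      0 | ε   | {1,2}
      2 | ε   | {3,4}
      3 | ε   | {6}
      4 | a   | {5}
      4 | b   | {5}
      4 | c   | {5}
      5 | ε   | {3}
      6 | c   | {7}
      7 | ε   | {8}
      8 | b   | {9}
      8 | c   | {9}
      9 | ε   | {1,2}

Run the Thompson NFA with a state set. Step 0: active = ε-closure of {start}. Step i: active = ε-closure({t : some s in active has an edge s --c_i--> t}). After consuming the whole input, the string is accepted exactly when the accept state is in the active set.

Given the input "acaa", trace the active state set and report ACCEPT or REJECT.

initial (ε-close {0}): {0,1,2,3,4,6}
'a' @ 1: {3,5,6}
'c' @ 2: {7,8}
'a' @ 3: {}  — no active states
rest 'a' ignored (set empty)
end set {} — state 1 not in

Answer: REJECT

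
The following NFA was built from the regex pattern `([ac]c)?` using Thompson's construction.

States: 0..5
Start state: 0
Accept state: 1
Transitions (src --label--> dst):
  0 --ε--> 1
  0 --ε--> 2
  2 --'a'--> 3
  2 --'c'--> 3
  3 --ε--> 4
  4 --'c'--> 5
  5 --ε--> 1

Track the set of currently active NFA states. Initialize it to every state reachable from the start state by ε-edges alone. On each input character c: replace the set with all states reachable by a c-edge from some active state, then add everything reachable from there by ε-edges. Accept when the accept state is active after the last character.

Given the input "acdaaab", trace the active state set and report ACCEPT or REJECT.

Answer: REJECT

Steps:
initial (ε-close {0}): {0,1,2}
'a' @ 1: {3,4}
'c' @ 2: {1,5}  [accepting]
'd' @ 3: {}  — state set empty
rest 'aaab' ignored (set empty)
final: {}; accept 1 not in set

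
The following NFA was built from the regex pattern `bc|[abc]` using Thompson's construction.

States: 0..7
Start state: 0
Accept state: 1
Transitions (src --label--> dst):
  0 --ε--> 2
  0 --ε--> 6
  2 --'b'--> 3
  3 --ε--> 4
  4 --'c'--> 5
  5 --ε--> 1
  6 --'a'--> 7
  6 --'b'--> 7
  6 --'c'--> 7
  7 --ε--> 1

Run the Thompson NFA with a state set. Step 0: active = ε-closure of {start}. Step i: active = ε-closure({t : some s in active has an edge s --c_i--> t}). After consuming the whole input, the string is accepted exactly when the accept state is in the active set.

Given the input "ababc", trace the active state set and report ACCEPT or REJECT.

S₀ = ε-closure({0}) = {0,2,6}
'a' @ 1: {1,7}  ✓accept
'b' @ 2: {}  — state set empty
rest 'abc' ignored (set empty)
final: {}; accept 1 not in set

Answer: REJECT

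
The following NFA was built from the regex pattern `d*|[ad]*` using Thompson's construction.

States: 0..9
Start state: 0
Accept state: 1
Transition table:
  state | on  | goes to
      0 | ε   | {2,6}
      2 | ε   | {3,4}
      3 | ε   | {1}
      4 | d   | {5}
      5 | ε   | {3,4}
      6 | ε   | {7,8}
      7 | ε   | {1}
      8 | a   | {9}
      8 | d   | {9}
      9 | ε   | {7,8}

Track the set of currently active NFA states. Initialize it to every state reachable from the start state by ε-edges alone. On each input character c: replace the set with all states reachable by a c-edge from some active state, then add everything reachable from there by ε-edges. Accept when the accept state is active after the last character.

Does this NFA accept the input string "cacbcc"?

Answer: REJECT

Steps:
initial (ε-close {0}): {0,1,2,3,4,6,7,8}
'c' @ 1: {}  — dead — no transitions
rest 'acbcc' ignored (set empty)
after full input: {}  (accept=1 not in)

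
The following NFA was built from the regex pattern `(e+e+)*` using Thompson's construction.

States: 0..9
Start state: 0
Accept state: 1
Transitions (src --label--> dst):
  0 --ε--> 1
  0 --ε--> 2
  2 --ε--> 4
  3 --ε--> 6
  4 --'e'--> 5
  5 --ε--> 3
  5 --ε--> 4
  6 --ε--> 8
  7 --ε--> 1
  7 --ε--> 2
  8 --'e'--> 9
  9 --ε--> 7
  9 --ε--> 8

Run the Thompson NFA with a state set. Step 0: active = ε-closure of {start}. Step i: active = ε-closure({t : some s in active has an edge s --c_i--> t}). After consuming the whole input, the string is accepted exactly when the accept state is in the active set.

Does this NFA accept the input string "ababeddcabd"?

initial (ε-close {0}): {0,1,2,4}
'a' @ 1: {}  — no active states
rest 'babeddcabd' ignored (set empty)
after full input: {}  (accept=1 not in)

Answer: REJECT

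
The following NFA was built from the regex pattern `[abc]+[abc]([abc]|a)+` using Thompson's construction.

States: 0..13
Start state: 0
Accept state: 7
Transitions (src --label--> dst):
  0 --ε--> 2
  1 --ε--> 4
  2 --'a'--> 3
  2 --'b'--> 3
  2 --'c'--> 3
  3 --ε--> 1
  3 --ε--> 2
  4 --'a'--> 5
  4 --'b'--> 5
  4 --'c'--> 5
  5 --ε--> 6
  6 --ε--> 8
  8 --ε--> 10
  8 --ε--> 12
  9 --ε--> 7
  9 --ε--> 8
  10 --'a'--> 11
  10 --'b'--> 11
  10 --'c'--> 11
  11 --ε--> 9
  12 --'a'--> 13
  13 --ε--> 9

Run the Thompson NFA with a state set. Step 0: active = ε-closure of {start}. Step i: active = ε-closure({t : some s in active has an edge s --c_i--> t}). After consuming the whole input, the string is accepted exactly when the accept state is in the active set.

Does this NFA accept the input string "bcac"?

Answer: ACCEPT

Derivation:
start: ε-closure({0}) = {0,2}
'b' @ 1: {1,2,3,4}
'c' @ 2: {1,2,3,4,5,6,8,10,12}
'a' @ 3: {1,2,3,4,5,6,7,8,9,10,11,12,13}  (accept∈set)
'c' @ 4: {1,2,3,4,5,6,7,8,9,10,11,12}  (accept∈set)
end set {1,2,3,4,5,6,7,8,9,10,11,12} — state 7 in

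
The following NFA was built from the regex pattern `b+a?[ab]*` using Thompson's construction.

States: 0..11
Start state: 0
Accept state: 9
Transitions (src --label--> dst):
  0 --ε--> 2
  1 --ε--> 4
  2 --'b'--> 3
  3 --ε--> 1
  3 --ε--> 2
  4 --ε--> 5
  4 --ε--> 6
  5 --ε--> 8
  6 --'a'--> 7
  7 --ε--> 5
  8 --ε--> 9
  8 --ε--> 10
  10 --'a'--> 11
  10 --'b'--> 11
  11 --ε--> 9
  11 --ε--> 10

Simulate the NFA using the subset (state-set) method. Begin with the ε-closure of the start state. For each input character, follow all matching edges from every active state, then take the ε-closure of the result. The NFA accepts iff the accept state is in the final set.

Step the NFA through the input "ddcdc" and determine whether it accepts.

Answer: REJECT

Trace:
S₀ = ε-closure({0}) = {0,2}
'd' @ 1: {}  — state set empty
rest 'dcdc' ignored (set empty)
final: {}; accept 9 not in set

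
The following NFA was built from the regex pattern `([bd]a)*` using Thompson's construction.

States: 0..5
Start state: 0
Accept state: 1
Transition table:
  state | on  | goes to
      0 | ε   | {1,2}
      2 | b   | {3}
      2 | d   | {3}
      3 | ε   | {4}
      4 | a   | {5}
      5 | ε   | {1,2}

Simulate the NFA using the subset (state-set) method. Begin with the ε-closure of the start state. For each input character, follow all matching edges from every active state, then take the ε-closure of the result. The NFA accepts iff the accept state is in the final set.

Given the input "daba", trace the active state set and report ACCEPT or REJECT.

initial (ε-close {0}): {0,1,2}
'd' @ 1: {3,4}
'a' @ 2: {1,2,5}  ✓accept
'b' @ 3: {3,4}
'a' @ 4: {1,2,5}  ✓accept
after full input: {1,2,5}  (accept=1 in)

Answer: ACCEPT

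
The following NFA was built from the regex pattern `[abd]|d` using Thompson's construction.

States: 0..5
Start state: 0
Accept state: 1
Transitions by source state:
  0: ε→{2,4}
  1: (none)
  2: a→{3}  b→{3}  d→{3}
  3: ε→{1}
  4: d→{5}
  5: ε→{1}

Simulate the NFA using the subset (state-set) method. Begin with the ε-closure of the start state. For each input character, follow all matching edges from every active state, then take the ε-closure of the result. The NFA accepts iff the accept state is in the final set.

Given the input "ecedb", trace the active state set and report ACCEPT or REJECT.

Answer: REJECT

Derivation:
start: ε-closure({0}) = {0,2,4}
'e' @ 1: {}  — state set empty
rest 'cedb' ignored (set empty)
final: {}; accept 1 not in set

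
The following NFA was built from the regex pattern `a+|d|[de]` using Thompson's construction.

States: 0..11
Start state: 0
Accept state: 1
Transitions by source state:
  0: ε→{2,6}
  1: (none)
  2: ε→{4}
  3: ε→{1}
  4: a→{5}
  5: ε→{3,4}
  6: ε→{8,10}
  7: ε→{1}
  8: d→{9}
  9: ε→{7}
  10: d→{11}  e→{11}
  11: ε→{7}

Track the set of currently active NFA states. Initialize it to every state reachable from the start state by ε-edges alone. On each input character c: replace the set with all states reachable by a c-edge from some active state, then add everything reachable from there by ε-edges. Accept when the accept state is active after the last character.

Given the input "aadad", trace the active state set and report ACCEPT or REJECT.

Answer: REJECT

Derivation:
S₀ = ε-closure({0}) = {0,2,4,6,8,10}
'a' @ 1: {1,3,4,5}  (accept∈set)
'a' @ 2: {1,3,4,5}  (accept∈set)
'd' @ 3: {}  — state set empty
rest 'ad' ignored (set empty)
final: {}; accept 1 not in set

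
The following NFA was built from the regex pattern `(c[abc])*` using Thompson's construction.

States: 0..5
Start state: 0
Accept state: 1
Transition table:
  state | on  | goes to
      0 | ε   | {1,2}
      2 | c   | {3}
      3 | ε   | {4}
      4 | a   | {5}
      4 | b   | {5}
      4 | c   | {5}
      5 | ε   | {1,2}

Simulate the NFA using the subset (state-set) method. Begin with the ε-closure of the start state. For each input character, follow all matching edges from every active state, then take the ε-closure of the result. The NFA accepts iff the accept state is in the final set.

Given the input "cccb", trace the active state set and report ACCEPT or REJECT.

Answer: ACCEPT

Trace:
S₀ = ε-closure({0}) = {0,1,2}
'c' @ 1: {3,4}
'c' @ 2: {1,2,5}  [accepting]
'c' @ 3: {3,4}
'b' @ 4: {1,2,5}  [accepting]
end set {1,2,5} — state 1 in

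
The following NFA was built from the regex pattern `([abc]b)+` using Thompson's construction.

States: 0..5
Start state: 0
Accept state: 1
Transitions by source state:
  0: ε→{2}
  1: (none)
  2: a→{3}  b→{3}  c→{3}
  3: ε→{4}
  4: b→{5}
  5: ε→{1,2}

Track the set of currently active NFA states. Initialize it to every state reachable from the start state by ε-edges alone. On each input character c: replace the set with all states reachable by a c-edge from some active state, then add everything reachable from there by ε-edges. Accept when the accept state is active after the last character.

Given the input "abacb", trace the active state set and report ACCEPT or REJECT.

initial (ε-close {0}): {0,2}
'a' @ 1: {3,4}
'b' @ 2: {1,2,5}  (accept∈set)
'a' @ 3: {3,4}
'c' @ 4: {}  — dead — no transitions
rest 'b' ignored (set empty)
final: {}; accept 1 not in set

Answer: REJECT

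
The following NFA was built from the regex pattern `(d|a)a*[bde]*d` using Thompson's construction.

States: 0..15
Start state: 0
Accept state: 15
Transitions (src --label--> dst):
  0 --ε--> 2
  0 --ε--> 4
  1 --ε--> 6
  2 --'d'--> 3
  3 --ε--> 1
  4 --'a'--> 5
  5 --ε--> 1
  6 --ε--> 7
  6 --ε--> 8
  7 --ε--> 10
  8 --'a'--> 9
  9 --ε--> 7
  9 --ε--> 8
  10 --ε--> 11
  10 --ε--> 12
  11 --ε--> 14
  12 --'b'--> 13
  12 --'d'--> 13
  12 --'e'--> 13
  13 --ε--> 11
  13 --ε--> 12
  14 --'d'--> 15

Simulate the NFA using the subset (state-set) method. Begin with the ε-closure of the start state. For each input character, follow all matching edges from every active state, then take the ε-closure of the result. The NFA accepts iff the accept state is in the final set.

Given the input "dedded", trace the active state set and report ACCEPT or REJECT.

S₀ = ε-closure({0}) = {0,2,4}
'd' @ 1: {1,3,6,7,8,10,11,12,14}
'e' @ 2: {11,12,13,14}
'd' @ 3: {11,12,13,14,15}  [accepting]
'd' @ 4: {11,12,13,14,15}  [accepting]
'e' @ 5: {11,12,13,14}
'd' @ 6: {11,12,13,14,15}  [accepting]
final: {11,12,13,14,15}; accept 15 in set

Answer: ACCEPT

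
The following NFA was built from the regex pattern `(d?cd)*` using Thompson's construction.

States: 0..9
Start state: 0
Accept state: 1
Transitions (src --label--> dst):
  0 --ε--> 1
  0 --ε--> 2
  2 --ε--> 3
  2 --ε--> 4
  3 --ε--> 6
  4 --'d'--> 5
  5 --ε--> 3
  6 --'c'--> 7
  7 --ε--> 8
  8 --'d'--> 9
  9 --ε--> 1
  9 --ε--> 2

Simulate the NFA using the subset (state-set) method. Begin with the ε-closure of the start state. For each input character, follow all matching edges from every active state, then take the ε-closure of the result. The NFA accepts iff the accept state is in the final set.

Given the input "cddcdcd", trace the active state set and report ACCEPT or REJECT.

Answer: ACCEPT

Trace:
initial (ε-close {0}): {0,1,2,3,4,6}
'c' @ 1: {7,8}
'd' @ 2: {1,2,3,4,6,9}  [accepting]
'd' @ 3: {3,5,6}
'c' @ 4: {7,8}
'd' @ 5: {1,2,3,4,6,9}  [accepting]
'c' @ 6: {7,8}
'd' @ 7: {1,2,3,4,6,9}  [accepting]
after full input: {1,2,3,4,6,9}  (accept=1 in)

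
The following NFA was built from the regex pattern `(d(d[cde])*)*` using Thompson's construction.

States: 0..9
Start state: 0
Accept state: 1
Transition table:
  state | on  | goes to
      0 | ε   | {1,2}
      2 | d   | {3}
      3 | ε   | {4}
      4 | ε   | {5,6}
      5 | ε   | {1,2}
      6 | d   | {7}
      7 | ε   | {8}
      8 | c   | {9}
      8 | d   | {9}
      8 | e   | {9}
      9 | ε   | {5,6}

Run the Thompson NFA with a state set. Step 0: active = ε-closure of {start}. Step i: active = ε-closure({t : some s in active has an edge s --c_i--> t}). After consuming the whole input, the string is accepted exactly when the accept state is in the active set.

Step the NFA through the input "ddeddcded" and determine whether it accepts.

Answer: ACCEPT

Derivation:
S₀ = ε-closure({0}) = {0,1,2}
'd' @ 1: {1,2,3,4,5,6}  (accept∈set)
'd' @ 2: {1,2,3,4,5,6,7,8}  (accept∈set)
'e' @ 3: {1,2,5,6,9}  (accept∈set)
'd' @ 4: {1,2,3,4,5,6,7,8}  (accept∈set)
'd' @ 5: {1,2,3,4,5,6,7,8,9}  (accept∈set)
'c' @ 6: {1,2,5,6,9}  (accept∈set)
'd' @ 7: {1,2,3,4,5,6,7,8}  (accept∈set)
'e' @ 8: {1,2,5,6,9}  (accept∈set)
'd' @ 9: {1,2,3,4,5,6,7,8}  (accept∈set)
end set {1,2,3,4,5,6,7,8} — state 1 in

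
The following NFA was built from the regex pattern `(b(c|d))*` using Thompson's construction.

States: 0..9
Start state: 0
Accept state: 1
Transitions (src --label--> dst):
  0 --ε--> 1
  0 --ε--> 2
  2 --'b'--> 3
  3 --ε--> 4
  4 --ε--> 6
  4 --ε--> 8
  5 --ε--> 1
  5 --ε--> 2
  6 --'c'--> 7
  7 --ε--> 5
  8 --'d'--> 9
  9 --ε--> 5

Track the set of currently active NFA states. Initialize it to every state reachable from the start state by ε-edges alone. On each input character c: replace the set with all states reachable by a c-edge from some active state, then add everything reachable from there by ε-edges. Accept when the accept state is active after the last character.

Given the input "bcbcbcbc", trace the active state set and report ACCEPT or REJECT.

initial (ε-close {0}): {0,1,2}
'b' @ 1: {3,4,6,8}
'c' @ 2: {1,2,5,7}  (accept∈set)
'b' @ 3: {3,4,6,8}
'c' @ 4: {1,2,5,7}  (accept∈set)
'b' @ 5: {3,4,6,8}
'c' @ 6: {1,2,5,7}  (accept∈set)
'b' @ 7: {3,4,6,8}
'c' @ 8: {1,2,5,7}  (accept∈set)
end set {1,2,5,7} — state 1 in

Answer: ACCEPT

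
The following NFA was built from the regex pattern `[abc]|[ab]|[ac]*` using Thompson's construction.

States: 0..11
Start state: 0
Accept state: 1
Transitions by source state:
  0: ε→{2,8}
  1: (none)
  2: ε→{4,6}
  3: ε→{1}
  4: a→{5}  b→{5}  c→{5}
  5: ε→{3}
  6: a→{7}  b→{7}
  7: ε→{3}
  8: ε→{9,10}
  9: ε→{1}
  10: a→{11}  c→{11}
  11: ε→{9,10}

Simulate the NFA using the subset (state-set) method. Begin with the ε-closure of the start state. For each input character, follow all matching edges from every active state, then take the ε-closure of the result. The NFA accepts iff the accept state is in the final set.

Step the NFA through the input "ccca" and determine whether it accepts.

Answer: ACCEPT

Steps:
start: ε-closure({0}) = {0,1,2,4,6,8,9,10}
'c' @ 1: {1,3,5,9,10,11}  ✓accept
'c' @ 2: {1,9,10,11}  ✓accept
'c' @ 3: {1,9,10,11}  ✓accept
'a' @ 4: {1,9,10,11}  ✓accept
final: {1,9,10,11}; accept 1 in set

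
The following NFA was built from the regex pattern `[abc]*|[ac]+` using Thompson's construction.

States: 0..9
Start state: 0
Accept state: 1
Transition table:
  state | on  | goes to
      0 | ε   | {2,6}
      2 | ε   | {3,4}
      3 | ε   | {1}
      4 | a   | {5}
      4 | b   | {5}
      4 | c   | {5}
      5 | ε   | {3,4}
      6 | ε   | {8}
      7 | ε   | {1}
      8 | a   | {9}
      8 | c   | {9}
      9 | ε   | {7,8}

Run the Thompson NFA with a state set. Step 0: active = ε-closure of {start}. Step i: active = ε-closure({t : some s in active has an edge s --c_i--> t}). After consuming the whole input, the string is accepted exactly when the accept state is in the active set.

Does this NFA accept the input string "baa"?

Answer: ACCEPT

Steps:
start: ε-closure({0}) = {0,1,2,3,4,6,8}
'b' @ 1: {1,3,4,5}  [accepting]
'a' @ 2: {1,3,4,5}  [accepting]
'a' @ 3: {1,3,4,5}  [accepting]
final: {1,3,4,5}; accept 1 in set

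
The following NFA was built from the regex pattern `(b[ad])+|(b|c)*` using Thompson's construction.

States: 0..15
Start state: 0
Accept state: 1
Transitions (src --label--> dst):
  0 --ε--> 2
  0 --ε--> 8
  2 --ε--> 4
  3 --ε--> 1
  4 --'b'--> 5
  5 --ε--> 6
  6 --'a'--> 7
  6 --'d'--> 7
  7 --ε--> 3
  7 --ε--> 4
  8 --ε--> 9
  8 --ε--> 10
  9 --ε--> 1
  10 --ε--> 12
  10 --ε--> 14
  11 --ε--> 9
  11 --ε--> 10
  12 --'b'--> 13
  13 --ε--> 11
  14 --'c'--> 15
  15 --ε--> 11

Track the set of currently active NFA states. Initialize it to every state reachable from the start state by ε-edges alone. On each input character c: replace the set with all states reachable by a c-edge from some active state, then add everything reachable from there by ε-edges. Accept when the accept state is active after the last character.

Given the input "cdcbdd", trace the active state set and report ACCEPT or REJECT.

start: ε-closure({0}) = {0,1,2,4,8,9,10,12,14}
'c' @ 1: {1,9,10,11,12,14,15}  ✓accept
'd' @ 2: {}  — state set empty
rest 'cbdd' ignored (set empty)
final: {}; accept 1 not in set

Answer: REJECT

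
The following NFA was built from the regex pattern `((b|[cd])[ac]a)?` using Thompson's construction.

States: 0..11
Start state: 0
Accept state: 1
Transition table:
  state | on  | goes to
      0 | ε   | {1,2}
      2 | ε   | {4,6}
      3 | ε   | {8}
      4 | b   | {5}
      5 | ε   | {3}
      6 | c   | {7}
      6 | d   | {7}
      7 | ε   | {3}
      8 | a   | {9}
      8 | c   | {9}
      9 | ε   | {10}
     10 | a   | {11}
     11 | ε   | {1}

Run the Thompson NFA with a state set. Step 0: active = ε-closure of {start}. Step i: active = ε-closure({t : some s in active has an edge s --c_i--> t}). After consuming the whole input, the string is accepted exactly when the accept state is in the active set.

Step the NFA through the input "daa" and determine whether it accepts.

Answer: ACCEPT

Steps:
S₀ = ε-closure({0}) = {0,1,2,4,6}
'd' @ 1: {3,7,8}
'a' @ 2: {9,10}
'a' @ 3: {1,11}  (accept∈set)
after full input: {1,11}  (accept=1 in)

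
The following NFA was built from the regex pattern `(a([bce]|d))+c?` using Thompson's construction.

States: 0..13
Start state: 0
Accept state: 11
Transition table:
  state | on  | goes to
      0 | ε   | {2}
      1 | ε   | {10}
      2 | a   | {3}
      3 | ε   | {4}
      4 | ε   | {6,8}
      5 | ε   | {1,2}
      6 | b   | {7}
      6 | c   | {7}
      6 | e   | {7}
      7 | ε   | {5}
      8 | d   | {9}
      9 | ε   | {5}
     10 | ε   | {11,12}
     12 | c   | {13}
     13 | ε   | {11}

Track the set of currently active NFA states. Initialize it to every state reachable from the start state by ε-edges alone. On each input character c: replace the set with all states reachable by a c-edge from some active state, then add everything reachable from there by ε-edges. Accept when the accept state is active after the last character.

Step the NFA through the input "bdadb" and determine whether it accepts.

initial (ε-close {0}): {0,2}
'b' @ 1: {}  — dead — no transitions
rest 'dadb' ignored (set empty)
end set {} — state 11 not in

Answer: REJECT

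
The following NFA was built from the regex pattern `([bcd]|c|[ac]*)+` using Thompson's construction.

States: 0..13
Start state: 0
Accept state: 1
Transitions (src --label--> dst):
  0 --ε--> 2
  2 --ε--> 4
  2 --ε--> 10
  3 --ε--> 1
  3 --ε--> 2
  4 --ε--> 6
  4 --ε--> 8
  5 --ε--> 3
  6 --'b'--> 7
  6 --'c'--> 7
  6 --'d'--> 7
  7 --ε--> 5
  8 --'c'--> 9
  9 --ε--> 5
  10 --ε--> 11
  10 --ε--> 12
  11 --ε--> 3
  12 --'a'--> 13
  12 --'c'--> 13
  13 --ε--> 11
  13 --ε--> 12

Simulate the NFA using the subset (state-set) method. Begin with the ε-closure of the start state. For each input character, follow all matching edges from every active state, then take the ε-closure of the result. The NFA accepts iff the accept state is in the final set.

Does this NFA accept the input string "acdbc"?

Answer: ACCEPT

Trace:
start: ε-closure({0}) = {0,1,2,3,4,6,8,10,11,12}
'a' @ 1: {1,2,3,4,6,8,10,11,12,13}  (accept∈set)
'c' @ 2: {1,2,3,4,5,6,7,8,9,10,11,12,13}  (accept∈set)
'd' @ 3: {1,2,3,4,5,6,7,8,10,11,12}  (accept∈set)
'b' @ 4: {1,2,3,4,5,6,7,8,10,11,12}  (accept∈set)
'c' @ 5: {1,2,3,4,5,6,7,8,9,10,11,12,13}  (accept∈set)
final: {1,2,3,4,5,6,7,8,9,10,11,12,13}; accept 1 in set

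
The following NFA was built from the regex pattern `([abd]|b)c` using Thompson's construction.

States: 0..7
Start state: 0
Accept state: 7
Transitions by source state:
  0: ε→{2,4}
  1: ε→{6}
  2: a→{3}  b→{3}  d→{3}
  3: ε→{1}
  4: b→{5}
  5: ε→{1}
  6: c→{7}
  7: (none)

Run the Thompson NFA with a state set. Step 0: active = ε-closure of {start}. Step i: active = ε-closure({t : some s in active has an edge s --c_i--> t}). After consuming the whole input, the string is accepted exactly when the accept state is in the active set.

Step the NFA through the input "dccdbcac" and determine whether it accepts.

Answer: REJECT

Steps:
initial (ε-close {0}): {0,2,4}
'd' @ 1: {1,3,6}
'c' @ 2: {7}  [accepting]
'c' @ 3: {}  — state set empty
rest 'dbcac' ignored (set empty)
end set {} — state 7 not in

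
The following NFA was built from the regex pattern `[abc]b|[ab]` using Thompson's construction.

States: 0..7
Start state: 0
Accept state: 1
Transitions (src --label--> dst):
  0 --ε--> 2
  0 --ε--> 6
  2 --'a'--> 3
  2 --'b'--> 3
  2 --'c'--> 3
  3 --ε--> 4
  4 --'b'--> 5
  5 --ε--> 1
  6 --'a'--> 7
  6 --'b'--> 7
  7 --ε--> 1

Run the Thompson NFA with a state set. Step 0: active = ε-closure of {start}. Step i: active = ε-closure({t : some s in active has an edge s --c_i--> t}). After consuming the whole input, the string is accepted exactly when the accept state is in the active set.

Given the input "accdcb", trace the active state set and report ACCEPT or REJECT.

initial (ε-close {0}): {0,2,6}
'a' @ 1: {1,3,4,7}  [accepting]
'c' @ 2: {}  — state set empty
rest 'cdcb' ignored (set empty)
end set {} — state 1 not in

Answer: REJECT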